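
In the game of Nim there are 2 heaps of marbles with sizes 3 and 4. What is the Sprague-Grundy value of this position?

Compute the nim-sum pairwise:
3 ⊕ 4 = 7

7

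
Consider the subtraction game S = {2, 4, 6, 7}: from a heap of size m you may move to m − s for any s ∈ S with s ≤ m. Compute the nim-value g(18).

0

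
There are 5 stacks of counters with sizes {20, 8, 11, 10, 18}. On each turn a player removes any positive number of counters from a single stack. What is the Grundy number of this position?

15

Compute the nim-sum pairwise:
20 ⊕ 8 = 28
28 ⊕ 11 = 23
23 ⊕ 10 = 29
29 ⊕ 18 = 15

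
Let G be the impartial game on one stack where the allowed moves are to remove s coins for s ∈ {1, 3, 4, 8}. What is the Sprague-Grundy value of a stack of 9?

0

Compute g(0), g(1), … for moves {1, 3, 4, 8}:
g(0) = mex{} = 0
g(1) = mex{0} = 1
g(2) = mex{1} = 0
g(3) = mex{0} = 1
g(4) = mex{0,1} = 2
g(5) = mex{0,1,2} = 3
g(6) = mex{0,1,3} = 2
g(7) = mex{1,2} = 0
g(8) = mex{0,2,3} = 1
g(9) = mex{1,2,3} = 0
So g(9) = 0.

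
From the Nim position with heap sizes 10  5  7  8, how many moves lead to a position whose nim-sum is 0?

0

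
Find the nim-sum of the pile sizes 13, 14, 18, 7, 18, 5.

1

Compute the nim-sum pairwise:
13 ^ 14 = 3
3 ^ 18 = 17
17 ^ 7 = 22
22 ^ 18 = 4
4 ^ 5 = 1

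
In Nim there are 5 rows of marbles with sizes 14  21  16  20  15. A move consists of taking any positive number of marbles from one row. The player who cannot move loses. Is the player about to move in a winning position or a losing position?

Winning position

Compute the nim-sum pairwise:
14 ⊕ 21 = 27
27 ⊕ 16 = 11
11 ⊕ 20 = 31
31 ⊕ 15 = 16
The nim-sum is 16 ≠ 0, so this is an N-position: the player to move can win.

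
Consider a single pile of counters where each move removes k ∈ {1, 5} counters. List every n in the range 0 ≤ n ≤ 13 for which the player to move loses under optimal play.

0, 2, 4, 6, 8, 10, 12

Compute g(0), g(1), … for moves {1, 5}:
k:     0  1  2  3  4  5  6  7  8  9 10 11 12 13
g(k):  0  1  0  1  0  1  0  1  0  1  0  1  0  1
The P-positions (g = 0) in 0..13 are 0, 2, 4, 6, 8, 10, 12.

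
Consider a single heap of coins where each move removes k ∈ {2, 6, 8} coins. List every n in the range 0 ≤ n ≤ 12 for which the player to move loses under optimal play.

0, 1, 4, 5

Compute g(0), g(1), … for moves {2, 6, 8}:
k:     0  1  2  3  4  5  6  7  8  9 10 11 12
g(k):  0  0  1  1  0  0  1  1  2  2  3  3  2
The P-positions (g = 0) in 0..12 are 0, 1, 4, 5.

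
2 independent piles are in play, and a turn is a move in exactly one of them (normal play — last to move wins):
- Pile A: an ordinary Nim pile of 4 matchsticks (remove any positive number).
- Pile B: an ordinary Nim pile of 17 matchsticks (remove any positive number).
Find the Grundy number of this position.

Pile A is a plain Nim pile of size 4, so its Grundy value is 4.
Pile B is a plain Nim pile of size 17, so its Grundy value is 17.
The value of a disjunctive sum is the nim-sum of the parts.
Combined value = 4 ⊕ 17 = 21.

21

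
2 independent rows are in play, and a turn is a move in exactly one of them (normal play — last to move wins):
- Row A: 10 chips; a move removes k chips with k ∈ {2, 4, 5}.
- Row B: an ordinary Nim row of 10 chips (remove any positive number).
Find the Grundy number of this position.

11

For row A, compute g(0), g(1), … with moves {2, 4, 5}:
k:     0  1  2  3  4  5  6  7  8  9 10
g(k):  0  0  1  1  2  2  3  0  0  1  1
So g(10) = 1.
Row B is a plain Nim row of size 10, so its Grundy value is 10.
The value of a disjunctive sum is the nim-sum of the parts.
Combined value = 1 XOR 10 = 11.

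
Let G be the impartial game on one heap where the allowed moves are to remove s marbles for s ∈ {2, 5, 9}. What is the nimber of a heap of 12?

Compute g(0), g(1), … for moves {2, 5, 9}:
k:     0  1  2  3  4  5  6  7  8  9 10 11 12
g(k):  0  0  1  1  0  2  1  0  0  1  1  0  2
So g(12) = 2.

2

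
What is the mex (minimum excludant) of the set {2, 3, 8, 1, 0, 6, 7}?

The values 0, 1, 2, 3 are all present; 4 is the first non-negative integer missing from the set.

4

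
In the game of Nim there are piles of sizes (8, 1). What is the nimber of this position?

9

Compute the nim-sum pairwise:
8 ^ 1 = 9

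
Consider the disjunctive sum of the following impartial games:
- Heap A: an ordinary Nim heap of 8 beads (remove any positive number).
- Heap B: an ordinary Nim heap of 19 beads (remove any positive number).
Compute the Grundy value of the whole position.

27

Heap A is a plain Nim heap of size 8, so its Grundy value is 8.
Heap B is a plain Nim heap of size 19, so its Grundy value is 19.
By the Sprague-Grundy theorem, the Grundy value of a sum of independent games is the XOR of the component values.
Combined value = 8 ⊕ 19 = 27.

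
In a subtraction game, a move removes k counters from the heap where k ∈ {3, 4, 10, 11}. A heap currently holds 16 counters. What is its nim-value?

0

Compute g(0), g(1), … for moves {3, 4, 10, 11}:
k:     0  1  2  3  4  5  6  7  8  9 10 11 12 13 14 15 16
g(k):  0  0  0  1  1  1  2  0  0  0  1  1  1  2  0  0  0
So g(16) = 0.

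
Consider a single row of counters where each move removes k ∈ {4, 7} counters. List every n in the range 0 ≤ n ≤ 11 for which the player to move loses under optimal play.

0, 1, 2, 3, 11

Grundy values for subtraction set {4, 7}:
g(0) = mex{} = 0
g(1) = mex{} = 0
g(2) = mex{} = 0
g(3) = mex{} = 0
g(4) = mex{0} = 1
g(5) = mex{0} = 1
g(6) = mex{0} = 1
g(7) = mex{0} = 1
g(8) = mex{0,1} = 2
g(9) = mex{0,1} = 2
g(10) = mex{0,1} = 2
g(11) = mex{1} = 0
The P-positions (g = 0) in 0..11 are 0, 1, 2, 3, 11.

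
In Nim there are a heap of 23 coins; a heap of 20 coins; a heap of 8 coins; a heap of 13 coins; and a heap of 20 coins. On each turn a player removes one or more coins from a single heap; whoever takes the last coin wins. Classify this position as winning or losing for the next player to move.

In binary:
  10111  (23)
  10100  (20)
  01000  (8)
  01101  (13)
  10100  (20)
  -----
  10010  (18)
The nim-sum is 18 ≠ 0, so this is an N-position: the player to move can win.

Winning position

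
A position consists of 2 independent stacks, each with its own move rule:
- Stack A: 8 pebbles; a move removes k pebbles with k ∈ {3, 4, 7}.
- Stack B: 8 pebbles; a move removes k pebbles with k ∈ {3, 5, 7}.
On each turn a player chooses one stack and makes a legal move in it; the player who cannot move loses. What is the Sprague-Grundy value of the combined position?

0

Build the Grundy sequence for stack A with g(k) = mex{g(k−s) : s ∈ {3, 4, 7}, s ≤ k}:
k:     0  1  2  3  4  5  6  7  8
g(k):  0  0  0  1  1  1  2  2  2
So g(8) = 2.
For stack B, compute g(0), g(1), … with moves {3, 5, 7}:
k:     0  1  2  3  4  5  6  7  8
g(k):  0  0  0  1  1  1  2  2  2
So g(8) = 2.
By the Sprague-Grundy theorem, the Grundy value of a sum of independent games is the XOR of the component values.
Combined value = 2 XOR 2 = 0.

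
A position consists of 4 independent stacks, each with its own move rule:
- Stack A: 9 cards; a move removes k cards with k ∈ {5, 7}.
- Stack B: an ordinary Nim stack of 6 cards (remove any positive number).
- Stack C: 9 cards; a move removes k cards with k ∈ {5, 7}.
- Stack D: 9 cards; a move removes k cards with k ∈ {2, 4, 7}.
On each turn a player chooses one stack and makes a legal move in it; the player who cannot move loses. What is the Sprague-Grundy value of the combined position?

6

For stack A, compute g(0), g(1), … with moves {5, 7}:
g(0) = mex{} = 0
g(1) = mex{} = 0
g(2) = mex{} = 0
g(3) = mex{} = 0
g(4) = mex{} = 0
g(5) = mex{0} = 1
g(6) = mex{0} = 1
g(7) = mex{0} = 1
g(8) = mex{0} = 1
g(9) = mex{0} = 1
So g(9) = 1.
Stack B is a plain Nim stack of size 6, so its Grundy value is 6.
Grundy values for stack C (subtraction set {5, 7}):
g(0) = mex{} = 0
g(1) = mex{} = 0
g(2) = mex{} = 0
g(3) = mex{} = 0
g(4) = mex{} = 0
g(5) = mex{0} = 1
g(6) = mex{0} = 1
g(7) = mex{0} = 1
g(8) = mex{0} = 1
g(9) = mex{0} = 1
So g(9) = 1.
Build the Grundy sequence for stack D with g(k) = mex{g(k−s) : s ∈ {2, 4, 7}, s ≤ k}:
k:     0  1  2  3  4  5  6  7  8  9
g(k):  0  0  1  1  2  2  0  3  1  0
So g(9) = 0.
By the Sprague-Grundy theorem, the Grundy value of a sum of independent games is the XOR of the component values.
Combined value = 1 ⊕ 6 ⊕ 1 ⊕ 0 = 6.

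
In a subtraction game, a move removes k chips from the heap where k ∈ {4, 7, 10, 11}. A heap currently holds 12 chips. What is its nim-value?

3

Grundy values for subtraction set {4, 7, 10, 11}:
g(0) = mex{} = 0
g(1) = mex{} = 0
g(2) = mex{} = 0
g(3) = mex{} = 0
g(4) = mex{0} = 1
g(5) = mex{0} = 1
g(6) = mex{0} = 1
g(7) = mex{0} = 1
g(8) = mex{0,1} = 2
g(9) = mex{0,1} = 2
g(10) = mex{0,1} = 2
g(11) = mex{0,1} = 2
g(12) = mex{0,1,2} = 3
So g(12) = 3.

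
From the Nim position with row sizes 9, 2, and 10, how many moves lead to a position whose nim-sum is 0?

Nim-sum: 9 XOR 2 XOR 10 = 1.
The overall nim-sum is X = 1. A row of size p has a winning move iff p XOR X < p (reduce it to p XOR X).
  9: 9 XOR 1 = 8 < 9 — winning move (to 8).
  2: 2 XOR 1 = 3 ≥ 2 — no move.
  10: 10 XOR 1 = 11 ≥ 10 — no move.
That gives 1 winning move.

1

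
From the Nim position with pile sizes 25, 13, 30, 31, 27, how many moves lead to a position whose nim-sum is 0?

5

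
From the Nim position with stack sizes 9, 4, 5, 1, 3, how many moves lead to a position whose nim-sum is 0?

1

Nim-sum: 9 ^ 4 ^ 5 ^ 1 ^ 3 = 10.
The overall nim-sum is X = 10. A stack of size p has a winning move iff p XOR X < p (reduce it to p XOR X).
  9: 9 XOR 10 = 3 < 9 — winning move (to 3).
  4: 4 XOR 10 = 14 ≥ 4 — no move.
  5: 5 XOR 10 = 15 ≥ 5 — no move.
  1: 1 XOR 10 = 11 ≥ 1 — no move.
  3: 3 XOR 10 = 9 ≥ 3 — no move.
That gives 1 winning move.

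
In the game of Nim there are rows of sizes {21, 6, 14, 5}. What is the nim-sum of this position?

Nim-sum: 21 ^ 6 ^ 14 ^ 5 = 24.

24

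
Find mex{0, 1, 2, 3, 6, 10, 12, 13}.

4

The values 0, 1, 2, 3 are all present; 4 is the first non-negative integer missing from the set.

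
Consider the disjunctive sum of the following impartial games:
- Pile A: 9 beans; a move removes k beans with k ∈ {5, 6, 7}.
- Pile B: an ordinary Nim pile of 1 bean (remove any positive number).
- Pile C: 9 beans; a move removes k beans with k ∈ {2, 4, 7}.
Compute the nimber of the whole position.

Build the Grundy sequence for pile A with g(k) = mex{g(k−s) : s ∈ {5, 6, 7}, s ≤ k}:
k:     0  1  2  3  4  5  6  7  8  9
g(k):  0  0  0  0  0  1  1  1  1  1
So g(9) = 1.
Pile B is a plain Nim pile of size 1, so its Grundy value is 1.
Grundy values for pile C (subtraction set {2, 4, 7}):
g(0) = mex{} = 0
g(1) = mex{} = 0
g(2) = mex{0} = 1
g(3) = mex{0} = 1
g(4) = mex{0,1} = 2
g(5) = mex{0,1} = 2
g(6) = mex{1,2} = 0
g(7) = mex{0,1,2} = 3
g(8) = mex{0,2} = 1
g(9) = mex{1,2,3} = 0
So g(9) = 0.
The value of a disjunctive sum is the nim-sum of the parts.
Combined value = 1 ⊕ 1 ⊕ 0 = 0.

0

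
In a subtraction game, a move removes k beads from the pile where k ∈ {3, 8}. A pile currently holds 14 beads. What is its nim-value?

Compute g(0), g(1), … for moves {3, 8}:
k:     0  1  2  3  4  5  6  7  8  9 10 11 12 13 14
g(k):  0  0  0  1  1  1  0  0  2  1  1  0  0  0  1
So g(14) = 1.

1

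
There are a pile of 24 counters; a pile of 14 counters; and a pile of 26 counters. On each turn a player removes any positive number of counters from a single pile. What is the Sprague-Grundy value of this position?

In binary:
  11000  (24)
  01110  (14)
  11010  (26)
  -----
  01100  (12)

12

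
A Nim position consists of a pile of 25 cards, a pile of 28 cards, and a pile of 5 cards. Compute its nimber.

0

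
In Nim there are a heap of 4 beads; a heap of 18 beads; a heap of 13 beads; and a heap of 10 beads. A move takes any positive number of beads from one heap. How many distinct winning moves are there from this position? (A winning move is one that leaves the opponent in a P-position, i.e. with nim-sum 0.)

1

Compute the nim-sum pairwise:
4 ^ 18 = 22
22 ^ 13 = 27
27 ^ 10 = 17
The overall nim-sum is X = 17. A heap of size p has a winning move iff p XOR X < p (reduce it to p XOR X).
  4: 4 XOR 17 = 21 ≥ 4 — no move.
  18: 18 XOR 17 = 3 < 18 — winning move (to 3).
  13: 13 XOR 17 = 28 ≥ 13 — no move.
  10: 10 XOR 17 = 27 ≥ 10 — no move.
That gives 1 winning move.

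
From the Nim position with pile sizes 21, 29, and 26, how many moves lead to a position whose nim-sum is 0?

Compute the nim-sum pairwise:
21 XOR 29 = 8
8 XOR 26 = 18
The overall nim-sum is X = 18. A pile of size p has a winning move iff p XOR X < p (reduce it to p XOR X).
  21: 21 XOR 18 = 7 < 21 — winning move (to 7).
  29: 29 XOR 18 = 15 < 29 — winning move (to 15).
  26: 26 XOR 18 = 8 < 26 — winning move (to 8).
That gives 3 winning moves.

3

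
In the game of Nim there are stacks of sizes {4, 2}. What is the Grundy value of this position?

6

Write each in binary and XOR column by column:
  100  (4)
  010  (2)
  ---
  110  (6)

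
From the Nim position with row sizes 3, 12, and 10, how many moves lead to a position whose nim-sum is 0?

1

Compute the nim-sum pairwise:
3 ^ 12 = 15
15 ^ 10 = 5
The overall nim-sum is X = 5. A row of size p has a winning move iff p XOR X < p (reduce it to p XOR X).
  3: 3 XOR 5 = 6 ≥ 3 — no move.
  12: 12 XOR 5 = 9 < 12 — winning move (to 9).
  10: 10 XOR 5 = 15 ≥ 10 — no move.
That gives 1 winning move.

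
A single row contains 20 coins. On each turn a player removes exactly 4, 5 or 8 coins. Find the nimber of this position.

Build the Grundy sequence with g(k) = mex{g(k−s) : s ∈ {4, 5, 8}, s ≤ k}:
k:     0  1  2  3  4  5  6  7  8  9 10 11 12 13 14 15 16 17 18 19 20
g(k):  0  0  0  0  1  1  1  1  2  2  2  2  0  0  0  0  1  1  1  1  2
So g(20) = 2.

2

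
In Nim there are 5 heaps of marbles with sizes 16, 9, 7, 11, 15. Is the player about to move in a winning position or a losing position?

Nim-sum: 16 ⊕ 9 ⊕ 7 ⊕ 11 ⊕ 15 = 26.
The nim-sum is 26 ≠ 0, so this is an N-position: the player to move can win.

Winning position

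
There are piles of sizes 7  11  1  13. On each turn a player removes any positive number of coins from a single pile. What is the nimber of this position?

0

Compute the nim-sum pairwise:
7 ⊕ 11 = 12
12 ⊕ 1 = 13
13 ⊕ 13 = 0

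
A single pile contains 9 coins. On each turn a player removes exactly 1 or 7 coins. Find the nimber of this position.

Build the Grundy sequence with g(k) = mex{g(k−s) : s ∈ {1, 7}, s ≤ k}:
k:     0  1  2  3  4  5  6  7  8  9
g(k):  0  1  0  1  0  1  0  1  0  1
So g(9) = 1.

1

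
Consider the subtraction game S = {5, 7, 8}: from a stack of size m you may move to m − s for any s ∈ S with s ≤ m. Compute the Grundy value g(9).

1

Compute g(0), g(1), … for moves {5, 7, 8}:
k:     0  1  2  3  4  5  6  7  8  9
g(k):  0  0  0  0  0  1  1  1  1  1
So g(9) = 1.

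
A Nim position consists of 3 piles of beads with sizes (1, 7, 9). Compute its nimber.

15

Write each in binary and XOR column by column:
  0001  (1)
  0111  (7)
  1001  (9)
  ----
  1111  (15)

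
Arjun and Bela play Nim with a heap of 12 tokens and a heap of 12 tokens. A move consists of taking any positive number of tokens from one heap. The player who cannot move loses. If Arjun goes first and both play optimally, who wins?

Bitwise XOR of the heap sizes:
  1100  (12)
  1100  (12)
  ----
  0000  (0)
The nim-sum is 0, so this is a P-position: the player to move is in a losing position under optimal play; Arjun is about to move from it and so loses — Bela wins.

Bela wins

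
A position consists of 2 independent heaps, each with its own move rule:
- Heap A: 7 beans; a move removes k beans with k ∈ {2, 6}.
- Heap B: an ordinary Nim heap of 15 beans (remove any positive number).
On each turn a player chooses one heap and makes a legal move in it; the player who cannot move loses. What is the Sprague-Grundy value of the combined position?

14

Build the Grundy sequence for heap A with g(k) = mex{g(k−s) : s ∈ {2, 6}, s ≤ k}:
k:     0  1  2  3  4  5  6  7
g(k):  0  0  1  1  0  0  1  1
So g(7) = 1.
Heap B is a plain Nim heap of size 15, so its Grundy value is 15.
The value of a disjunctive sum is the nim-sum of the parts.
Combined value = 1 XOR 15 = 14.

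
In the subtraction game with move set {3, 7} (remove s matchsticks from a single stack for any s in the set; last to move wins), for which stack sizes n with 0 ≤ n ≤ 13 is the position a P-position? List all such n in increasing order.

0, 1, 2, 6, 10, 11, 12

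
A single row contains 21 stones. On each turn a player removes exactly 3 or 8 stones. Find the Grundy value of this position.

Grundy values for subtraction set {3, 8}:
k:     0  1  2  3  4  5  6  7  8  9 10 11 12 13 14 15 16 17 18 19 20 21
g(k):  0  0  0  1  1  1  0  0  2  1  1  0  0  0  1  1  1  0  0  2  1  1
So g(21) = 1.

1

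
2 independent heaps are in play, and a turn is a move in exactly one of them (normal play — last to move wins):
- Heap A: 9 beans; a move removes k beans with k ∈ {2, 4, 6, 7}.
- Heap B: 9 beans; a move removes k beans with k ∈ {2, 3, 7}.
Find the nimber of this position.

Build the Grundy sequence for heap A with g(k) = mex{g(k−s) : s ∈ {2, 4, 6, 7}, s ≤ k}:
k:     0  1  2  3  4  5  6  7  8  9
g(k):  0  0  1  1  2  2  3  3  4  0
So g(9) = 0.
Grundy values for heap B (subtraction set {2, 3, 7}):
k:     0  1  2  3  4  5  6  7  8  9
g(k):  0  0  1  1  2  0  0  1  1  2
So g(9) = 2.
By the Sprague-Grundy theorem, the Grundy value of a sum of independent games is the XOR of the component values.
Combined value = 0 ⊕ 2 = 2.

2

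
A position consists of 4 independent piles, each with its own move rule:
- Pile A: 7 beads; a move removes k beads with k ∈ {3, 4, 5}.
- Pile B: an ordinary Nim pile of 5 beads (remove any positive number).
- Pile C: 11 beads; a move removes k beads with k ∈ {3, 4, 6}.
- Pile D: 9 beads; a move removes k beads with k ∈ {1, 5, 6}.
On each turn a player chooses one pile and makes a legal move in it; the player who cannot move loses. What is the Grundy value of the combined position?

4

For pile A, compute g(0), g(1), … with moves {3, 4, 5}:
g(0) = mex{} = 0
g(1) = mex{} = 0
g(2) = mex{} = 0
g(3) = mex{0} = 1
g(4) = mex{0} = 1
g(5) = mex{0} = 1
g(6) = mex{0,1} = 2
g(7) = mex{0,1} = 2
So g(7) = 2.
Pile B is a plain Nim pile of size 5, so its Grundy value is 5.
Build the Grundy sequence for pile C with g(k) = mex{g(k−s) : s ∈ {3, 4, 6}, s ≤ k}:
k:     0  1  2  3  4  5  6  7  8  9 10 11
g(k):  0  0  0  1  1  1  2  2  2  0  0  0
So g(11) = 0.
Grundy values for pile D (subtraction set {1, 5, 6}):
k:     0  1  2  3  4  5  6  7  8  9
g(k):  0  1  0  1  0  1  2  3  2  3
So g(9) = 3.
The value of a disjunctive sum is the nim-sum of the parts.
Combined value = 2 XOR 5 XOR 0 XOR 3 = 4.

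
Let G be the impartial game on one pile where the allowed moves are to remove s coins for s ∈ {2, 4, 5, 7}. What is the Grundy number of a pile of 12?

Grundy values for subtraction set {2, 4, 5, 7}:
k:     0  1  2  3  4  5  6  7  8  9 10 11 12
g(k):  0  0  1  1  2  2  3  3  4  0  0  1  1
So g(12) = 1.

1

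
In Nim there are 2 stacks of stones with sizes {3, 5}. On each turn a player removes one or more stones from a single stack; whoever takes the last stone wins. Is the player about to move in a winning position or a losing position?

Winning position

Write each in binary and XOR column by column:
  011  (3)
  101  (5)
  ---
  110  (6)
The nim-sum is 6 ≠ 0, so this is an N-position: the player to move can win.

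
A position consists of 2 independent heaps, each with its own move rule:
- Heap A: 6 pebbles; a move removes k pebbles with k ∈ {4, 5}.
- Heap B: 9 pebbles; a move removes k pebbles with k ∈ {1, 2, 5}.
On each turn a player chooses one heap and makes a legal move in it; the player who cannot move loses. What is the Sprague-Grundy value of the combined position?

1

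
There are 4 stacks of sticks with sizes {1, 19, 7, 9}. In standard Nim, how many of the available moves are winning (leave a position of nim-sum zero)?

1

Nim-sum: 1 ⊕ 19 ⊕ 7 ⊕ 9 = 28.
The overall nim-sum is X = 28. A stack of size p has a winning move iff p XOR X < p (reduce it to p XOR X).
  1: 1 XOR 28 = 29 ≥ 1 — no move.
  19: 19 XOR 28 = 15 < 19 — winning move (to 15).
  7: 7 XOR 28 = 27 ≥ 7 — no move.
  9: 9 XOR 28 = 21 ≥ 9 — no move.
That gives 1 winning move.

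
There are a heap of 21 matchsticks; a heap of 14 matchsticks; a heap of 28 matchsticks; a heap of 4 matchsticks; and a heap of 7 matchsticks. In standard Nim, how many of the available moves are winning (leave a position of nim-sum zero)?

5

Nim-sum: 21 ⊕ 14 ⊕ 28 ⊕ 4 ⊕ 7 = 4.
The overall nim-sum is X = 4. A heap of size p has a winning move iff p XOR X < p (reduce it to p XOR X).
  21: 21 XOR 4 = 17 < 21 — winning move (to 17).
  14: 14 XOR 4 = 10 < 14 — winning move (to 10).
  28: 28 XOR 4 = 24 < 28 — winning move (to 24).
  4: 4 XOR 4 = 0 < 4 — winning move (to 0).
  7: 7 XOR 4 = 3 < 7 — winning move (to 3).
That gives 5 winning moves.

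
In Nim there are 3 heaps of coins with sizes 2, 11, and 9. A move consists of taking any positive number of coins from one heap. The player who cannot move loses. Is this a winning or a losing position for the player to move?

Losing position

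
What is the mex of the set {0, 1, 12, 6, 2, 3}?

The values 0, 1, 2, 3 are all present; 4 is the first non-negative integer missing from the set.

4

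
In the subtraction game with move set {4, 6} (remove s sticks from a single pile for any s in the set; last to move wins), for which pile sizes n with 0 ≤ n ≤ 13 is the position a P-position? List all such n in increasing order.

Build the Grundy sequence with g(k) = mex{g(k−s) : s ∈ {4, 6}, s ≤ k}:
k:     0  1  2  3  4  5  6  7  8  9 10 11 12 13
g(k):  0  0  0  0  1  1  1  1  2  2  0  0  0  0
The P-positions (g = 0) in 0..13 are 0, 1, 2, 3, 10, 11, 12, 13.

0, 1, 2, 3, 10, 11, 12, 13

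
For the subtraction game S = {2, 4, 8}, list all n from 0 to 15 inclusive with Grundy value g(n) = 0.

0, 1, 6, 7, 12, 13

Grundy values for subtraction set {2, 4, 8}:
k:     0  1  2  3  4  5  6  7  8  9 10 11 12 13 14 15
g(k):  0  0  1  1  2  2  0  0  1  1  2  2  0  0  1  1
The P-positions (g = 0) in 0..15 are 0, 1, 6, 7, 12, 13.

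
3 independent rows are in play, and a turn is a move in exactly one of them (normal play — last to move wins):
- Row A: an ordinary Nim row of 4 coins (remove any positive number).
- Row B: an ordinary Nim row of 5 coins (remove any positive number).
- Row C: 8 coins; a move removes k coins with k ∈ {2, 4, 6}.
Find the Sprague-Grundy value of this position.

Row A is a plain Nim row of size 4, so its Grundy value is 4.
Row B is a plain Nim row of size 5, so its Grundy value is 5.
For row C, compute g(0), g(1), … with moves {2, 4, 6}:
k:     0  1  2  3  4  5  6  7  8
g(k):  0  0  1  1  2  2  3  3  0
So g(8) = 0.
By the Sprague-Grundy theorem, the Grundy value of a sum of independent games is the XOR of the component values.
Combined value = 4 XOR 5 XOR 0 = 1.

1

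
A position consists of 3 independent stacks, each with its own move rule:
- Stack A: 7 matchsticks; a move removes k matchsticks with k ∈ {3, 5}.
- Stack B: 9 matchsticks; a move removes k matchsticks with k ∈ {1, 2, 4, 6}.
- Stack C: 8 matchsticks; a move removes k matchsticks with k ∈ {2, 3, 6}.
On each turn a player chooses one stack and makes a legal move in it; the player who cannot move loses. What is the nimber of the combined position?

1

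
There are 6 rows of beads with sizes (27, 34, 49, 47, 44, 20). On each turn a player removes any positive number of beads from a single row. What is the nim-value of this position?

31

Compute the nim-sum pairwise:
27 ^ 34 = 57
57 ^ 49 = 8
8 ^ 47 = 39
39 ^ 44 = 11
11 ^ 20 = 31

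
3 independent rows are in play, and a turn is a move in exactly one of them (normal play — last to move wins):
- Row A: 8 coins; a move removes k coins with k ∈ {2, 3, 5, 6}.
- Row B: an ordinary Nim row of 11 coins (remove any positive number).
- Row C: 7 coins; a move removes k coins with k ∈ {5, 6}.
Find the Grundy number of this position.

10

Grundy values for row A (subtraction set {2, 3, 5, 6}):
g(0) = mex{} = 0
g(1) = mex{} = 0
g(2) = mex{0} = 1
g(3) = mex{0} = 1
g(4) = mex{0,1} = 2
g(5) = mex{0,1} = 2
g(6) = mex{0,1,2} = 3
g(7) = mex{0,1,2} = 3
g(8) = mex{1,2,3} = 0
So g(8) = 0.
Row B is a plain Nim row of size 11, so its Grundy value is 11.
Grundy values for row C (subtraction set {5, 6}):
k:     0  1  2  3  4  5  6  7
g(k):  0  0  0  0  0  1  1  1
So g(7) = 1.
The value of a disjunctive sum is the nim-sum of the parts.
Combined value = 0 XOR 11 XOR 1 = 10.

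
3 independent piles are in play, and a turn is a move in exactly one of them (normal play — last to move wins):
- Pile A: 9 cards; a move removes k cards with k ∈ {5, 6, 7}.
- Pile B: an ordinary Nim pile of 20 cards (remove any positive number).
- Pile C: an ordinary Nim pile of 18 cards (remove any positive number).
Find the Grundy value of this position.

For pile A, compute g(0), g(1), … with moves {5, 6, 7}:
k:     0  1  2  3  4  5  6  7  8  9
g(k):  0  0  0  0  0  1  1  1  1  1
So g(9) = 1.
Pile B is a plain Nim pile of size 20, so its Grundy value is 20.
Pile C is a plain Nim pile of size 18, so its Grundy value is 18.
By the Sprague-Grundy theorem, the Grundy value of a sum of independent games is the XOR of the component values.
Combined value = 1 ⊕ 20 ⊕ 18 = 7.

7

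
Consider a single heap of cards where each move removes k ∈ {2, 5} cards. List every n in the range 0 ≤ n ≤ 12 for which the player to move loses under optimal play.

0, 1, 4, 7, 8, 11

Compute g(0), g(1), … for moves {2, 5}:
k:     0  1  2  3  4  5  6  7  8  9 10 11 12
g(k):  0  0  1  1  0  2  1  0  0  1  1  0  2
The P-positions (g = 0) in 0..12 are 0, 1, 4, 7, 8, 11.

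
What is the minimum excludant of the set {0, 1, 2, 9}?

The values 0, 1, 2 are all present; 3 is the first non-negative integer missing from the set.

3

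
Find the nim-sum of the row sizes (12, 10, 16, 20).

2

Nim-sum: 12 XOR 10 XOR 16 XOR 20 = 2.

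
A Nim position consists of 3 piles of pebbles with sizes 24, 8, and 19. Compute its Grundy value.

3

Write each in binary and XOR column by column:
  11000  (24)
  01000  (8)
  10011  (19)
  -----
  00011  (3)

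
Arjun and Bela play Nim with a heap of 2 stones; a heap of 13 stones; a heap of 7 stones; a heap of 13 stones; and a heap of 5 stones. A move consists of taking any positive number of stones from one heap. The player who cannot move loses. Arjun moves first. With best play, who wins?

Bela wins

Compute the nim-sum pairwise:
2 ^ 13 = 15
15 ^ 7 = 8
8 ^ 13 = 5
5 ^ 5 = 0
The nim-sum is 0, so this is a P-position: the player to move is in a losing position under optimal play; Arjun is about to move from it and so loses — Bela wins.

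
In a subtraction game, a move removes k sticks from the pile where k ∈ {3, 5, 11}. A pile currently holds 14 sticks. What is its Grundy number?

Grundy values for subtraction set {3, 5, 11}:
k:     0  1  2  3  4  5  6  7  8  9 10 11 12 13 14
g(k):  0  0  0  1  1  1  2  2  0  0  0  1  1  1  2
So g(14) = 2.

2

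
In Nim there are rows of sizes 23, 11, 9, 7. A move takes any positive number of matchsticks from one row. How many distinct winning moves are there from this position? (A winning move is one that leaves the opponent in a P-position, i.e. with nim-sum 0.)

1

Nim-sum: 23 XOR 11 XOR 9 XOR 7 = 18.
The overall nim-sum is X = 18. A row of size p has a winning move iff p XOR X < p (reduce it to p XOR X).
  23: 23 XOR 18 = 5 < 23 — winning move (to 5).
  11: 11 XOR 18 = 25 ≥ 11 — no move.
  9: 9 XOR 18 = 27 ≥ 9 — no move.
  7: 7 XOR 18 = 21 ≥ 7 — no move.
That gives 1 winning move.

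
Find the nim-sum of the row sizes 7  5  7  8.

13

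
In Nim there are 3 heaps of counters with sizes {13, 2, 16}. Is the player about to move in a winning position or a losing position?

Winning position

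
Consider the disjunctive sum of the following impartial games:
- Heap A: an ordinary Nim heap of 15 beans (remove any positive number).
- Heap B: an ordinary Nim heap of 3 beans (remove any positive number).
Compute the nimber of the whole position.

Heap A is a plain Nim heap of size 15, so its Grundy value is 15.
Heap B is a plain Nim heap of size 3, so its Grundy value is 3.
The value of a disjunctive sum is the nim-sum of the parts.
Combined value = 15 XOR 3 = 12.

12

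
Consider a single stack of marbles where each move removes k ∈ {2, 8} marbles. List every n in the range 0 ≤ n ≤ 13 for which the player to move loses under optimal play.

0, 1, 4, 5, 10, 11

Compute g(0), g(1), … for moves {2, 8}:
g(0) = mex{} = 0
g(1) = mex{} = 0
g(2) = mex{0} = 1
g(3) = mex{0} = 1
g(4) = mex{1} = 0
g(5) = mex{1} = 0
g(6) = mex{0} = 1
g(7) = mex{0} = 1
g(8) = mex{0,1} = 2
g(9) = mex{0,1} = 2
g(10) = mex{1,2} = 0
g(11) = mex{1,2} = 0
g(12) = mex{0} = 1
g(13) = mex{0} = 1
The P-positions (g = 0) in 0..13 are 0, 1, 4, 5, 10, 11.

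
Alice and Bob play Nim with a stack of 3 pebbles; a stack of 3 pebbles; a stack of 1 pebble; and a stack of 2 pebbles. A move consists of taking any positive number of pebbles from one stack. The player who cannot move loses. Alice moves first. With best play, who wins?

Compute the nim-sum pairwise:
3 ⊕ 3 = 0
0 ⊕ 1 = 1
1 ⊕ 2 = 3
The nim-sum is 3 ≠ 0, so this is an N-position: the player to move can win; Alice has a winning move.

Alice wins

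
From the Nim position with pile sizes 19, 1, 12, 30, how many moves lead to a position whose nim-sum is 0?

0

Bitwise XOR of the heap sizes:
  10011  (19)
  00001  (1)
  01100  (12)
  11110  (30)
  -----
  00000  (0)
The nim-sum is already 0, so every move leaves a nonzero nim-sum — there are no winning moves.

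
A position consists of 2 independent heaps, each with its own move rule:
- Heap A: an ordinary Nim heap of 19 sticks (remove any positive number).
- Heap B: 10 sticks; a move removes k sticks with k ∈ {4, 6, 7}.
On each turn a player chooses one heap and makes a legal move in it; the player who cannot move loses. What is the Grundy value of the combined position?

Heap A is a plain Nim heap of size 19, so its Grundy value is 19.
Build the Grundy sequence for heap B with g(k) = mex{g(k−s) : s ∈ {4, 6, 7}, s ≤ k}:
k:     0  1  2  3  4  5  6  7  8  9 10
g(k):  0  0  0  0  1  1  1  1  2  2  2
So g(10) = 2.
By the Sprague-Grundy theorem, the Grundy value of a sum of independent games is the XOR of the component values.
Combined value = 19 ⊕ 2 = 17.

17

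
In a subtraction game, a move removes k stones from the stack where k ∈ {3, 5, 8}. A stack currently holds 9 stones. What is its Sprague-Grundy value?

3

Build the Grundy sequence with g(k) = mex{g(k−s) : s ∈ {3, 5, 8}, s ≤ k}:
g(0) = mex{} = 0
g(1) = mex{} = 0
g(2) = mex{} = 0
g(3) = mex{0} = 1
g(4) = mex{0} = 1
g(5) = mex{0} = 1
g(6) = mex{0,1} = 2
g(7) = mex{0,1} = 2
g(8) = mex{0,1} = 2
g(9) = mex{0,1,2} = 3
So g(9) = 3.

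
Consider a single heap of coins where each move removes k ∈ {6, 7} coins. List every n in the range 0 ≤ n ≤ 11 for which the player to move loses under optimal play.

0, 1, 2, 3, 4, 5

Build the Grundy sequence with g(k) = mex{g(k−s) : s ∈ {6, 7}, s ≤ k}:
g(0) = mex{} = 0
g(1) = mex{} = 0
g(2) = mex{} = 0
g(3) = mex{} = 0
g(4) = mex{} = 0
g(5) = mex{} = 0
g(6) = mex{0} = 1
g(7) = mex{0} = 1
g(8) = mex{0} = 1
g(9) = mex{0} = 1
g(10) = mex{0} = 1
g(11) = mex{0} = 1
The P-positions (g = 0) in 0..11 are 0, 1, 2, 3, 4, 5.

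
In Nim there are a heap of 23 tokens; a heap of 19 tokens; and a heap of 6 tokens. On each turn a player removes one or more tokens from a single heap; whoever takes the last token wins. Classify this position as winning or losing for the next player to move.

Nim-sum: 23 ⊕ 19 ⊕ 6 = 2.
The nim-sum is 2 ≠ 0, so this is an N-position: the player to move can win.

Winning position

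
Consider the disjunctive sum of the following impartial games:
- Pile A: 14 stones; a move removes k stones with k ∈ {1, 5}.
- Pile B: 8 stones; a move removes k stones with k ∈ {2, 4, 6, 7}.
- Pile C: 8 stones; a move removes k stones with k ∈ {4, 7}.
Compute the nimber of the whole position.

For pile A, compute g(0), g(1), … with moves {1, 5}:
k:     0  1  2  3  4  5  6  7  8  9 10 11 12 13 14
g(k):  0  1  0  1  0  1  0  1  0  1  0  1  0  1  0
So g(14) = 0.
For pile B, compute g(0), g(1), … with moves {2, 4, 6, 7}:
k:     0  1  2  3  4  5  6  7  8
g(k):  0  0  1  1  2  2  3  3  4
So g(8) = 4.
Build the Grundy sequence for pile C with g(k) = mex{g(k−s) : s ∈ {4, 7}, s ≤ k}:
g(0) = mex{} = 0
g(1) = mex{} = 0
g(2) = mex{} = 0
g(3) = mex{} = 0
g(4) = mex{0} = 1
g(5) = mex{0} = 1
g(6) = mex{0} = 1
g(7) = mex{0} = 1
g(8) = mex{0,1} = 2
So g(8) = 2.
The value of a disjunctive sum is the nim-sum of the parts.
Combined value = 0 ⊕ 4 ⊕ 2 = 6.

6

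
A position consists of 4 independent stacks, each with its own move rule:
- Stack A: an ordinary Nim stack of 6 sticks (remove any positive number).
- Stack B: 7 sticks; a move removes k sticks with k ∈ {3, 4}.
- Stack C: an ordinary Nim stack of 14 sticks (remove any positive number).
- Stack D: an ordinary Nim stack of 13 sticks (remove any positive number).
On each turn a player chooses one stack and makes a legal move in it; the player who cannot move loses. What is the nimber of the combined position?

5

Stack A is a plain Nim stack of size 6, so its Grundy value is 6.
For stack B, compute g(0), g(1), … with moves {3, 4}:
k:     0  1  2  3  4  5  6  7
g(k):  0  0  0  1  1  1  2  0
So g(7) = 0.
Stack C is a plain Nim stack of size 14, so its Grundy value is 14.
Stack D is a plain Nim stack of size 13, so its Grundy value is 13.
The value of a disjunctive sum is the nim-sum of the parts.
Combined value = 6 XOR 0 XOR 14 XOR 13 = 5.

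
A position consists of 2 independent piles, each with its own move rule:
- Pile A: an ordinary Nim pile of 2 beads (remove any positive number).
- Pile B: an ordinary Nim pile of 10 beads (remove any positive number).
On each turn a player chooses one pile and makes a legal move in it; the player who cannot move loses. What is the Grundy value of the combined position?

Pile A is a plain Nim pile of size 2, so its Grundy value is 2.
Pile B is a plain Nim pile of size 10, so its Grundy value is 10.
The value of a disjunctive sum is the nim-sum of the parts.
Combined value = 2 XOR 10 = 8.

8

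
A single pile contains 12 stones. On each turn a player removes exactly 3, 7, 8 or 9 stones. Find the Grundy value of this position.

0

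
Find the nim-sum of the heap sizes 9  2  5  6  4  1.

Nim-sum: 9 ^ 2 ^ 5 ^ 6 ^ 4 ^ 1 = 13.

13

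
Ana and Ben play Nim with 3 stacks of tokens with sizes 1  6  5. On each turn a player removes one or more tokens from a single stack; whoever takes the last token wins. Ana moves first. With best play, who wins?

Compute the nim-sum pairwise:
1 ^ 6 = 7
7 ^ 5 = 2
The nim-sum is 2 ≠ 0, so this is an N-position: the player to move can win; Ana has a winning move.

Ana wins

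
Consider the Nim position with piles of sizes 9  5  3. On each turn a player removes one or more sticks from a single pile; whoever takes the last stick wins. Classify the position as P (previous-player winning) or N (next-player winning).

N-position

Write each in binary and XOR column by column:
  1001  (9)
  0101  (5)
  0011  (3)
  ----
  1111  (15)
The nim-sum is 15 ≠ 0, so this is an N-position: the player to move can win.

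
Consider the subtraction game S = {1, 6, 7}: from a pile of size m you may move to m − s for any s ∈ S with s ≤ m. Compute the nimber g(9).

3

Build the Grundy sequence with g(k) = mex{g(k−s) : s ∈ {1, 6, 7}, s ≤ k}:
g(0) = mex{} = 0
g(1) = mex{0} = 1
g(2) = mex{1} = 0
g(3) = mex{0} = 1
g(4) = mex{1} = 0
g(5) = mex{0} = 1
g(6) = mex{0,1} = 2
g(7) = mex{0,1,2} = 3
g(8) = mex{0,1,3} = 2
g(9) = mex{0,1,2} = 3
So g(9) = 3.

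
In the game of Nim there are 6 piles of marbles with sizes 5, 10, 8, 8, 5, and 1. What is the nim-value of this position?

Compute the nim-sum pairwise:
5 XOR 10 = 15
15 XOR 8 = 7
7 XOR 8 = 15
15 XOR 5 = 10
10 XOR 1 = 11

11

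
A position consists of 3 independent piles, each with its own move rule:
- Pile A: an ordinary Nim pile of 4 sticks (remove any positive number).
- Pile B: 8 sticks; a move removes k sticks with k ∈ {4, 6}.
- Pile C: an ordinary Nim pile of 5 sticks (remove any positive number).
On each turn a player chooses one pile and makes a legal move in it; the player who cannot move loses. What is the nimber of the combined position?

3

Pile A is a plain Nim pile of size 4, so its Grundy value is 4.
Build the Grundy sequence for pile B with g(k) = mex{g(k−s) : s ∈ {4, 6}, s ≤ k}:
g(0) = mex{} = 0
g(1) = mex{} = 0
g(2) = mex{} = 0
g(3) = mex{} = 0
g(4) = mex{0} = 1
g(5) = mex{0} = 1
g(6) = mex{0} = 1
g(7) = mex{0} = 1
g(8) = mex{0,1} = 2
So g(8) = 2.
Pile C is a plain Nim pile of size 5, so its Grundy value is 5.
The value of a disjunctive sum is the nim-sum of the parts.
Combined value = 4 XOR 2 XOR 5 = 3.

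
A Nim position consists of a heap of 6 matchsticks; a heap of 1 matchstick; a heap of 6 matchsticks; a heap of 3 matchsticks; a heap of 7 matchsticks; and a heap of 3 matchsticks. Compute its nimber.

Bitwise XOR of the heap sizes:
  110  (6)
  001  (1)
  110  (6)
  011  (3)
  111  (7)
  011  (3)
  ---
  110  (6)

6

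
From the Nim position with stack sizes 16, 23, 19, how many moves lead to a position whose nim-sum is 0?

3

Nim-sum: 16 ⊕ 23 ⊕ 19 = 20.
The overall nim-sum is X = 20. A stack of size p has a winning move iff p XOR X < p (reduce it to p XOR X).
  16: 16 XOR 20 = 4 < 16 — winning move (to 4).
  23: 23 XOR 20 = 3 < 23 — winning move (to 3).
  19: 19 XOR 20 = 7 < 19 — winning move (to 7).
That gives 3 winning moves.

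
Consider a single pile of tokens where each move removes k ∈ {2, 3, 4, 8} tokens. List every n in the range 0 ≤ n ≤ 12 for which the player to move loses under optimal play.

0, 1, 6, 7, 12

Compute g(0), g(1), … for moves {2, 3, 4, 8}:
k:     0  1  2  3  4  5  6  7  8  9 10 11 12
g(k):  0  0  1  1  2  2  0  0  1  1  2  2  0
The P-positions (g = 0) in 0..12 are 0, 1, 6, 7, 12.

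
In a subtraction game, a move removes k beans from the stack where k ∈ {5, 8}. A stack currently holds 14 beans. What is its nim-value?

Grundy values for subtraction set {5, 8}:
g(0) = mex{} = 0
g(1) = mex{} = 0
g(2) = mex{} = 0
g(3) = mex{} = 0
g(4) = mex{} = 0
g(5) = mex{0} = 1
g(6) = mex{0} = 1
g(7) = mex{0} = 1
g(8) = mex{0} = 1
g(9) = mex{0} = 1
g(10) = mex{0,1} = 2
g(11) = mex{0,1} = 2
g(12) = mex{0,1} = 2
g(13) = mex{1} = 0
g(14) = mex{1} = 0
So g(14) = 0.

0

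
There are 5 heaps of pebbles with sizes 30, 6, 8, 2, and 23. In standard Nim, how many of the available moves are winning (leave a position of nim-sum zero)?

Bitwise XOR of the heap sizes:
  11110  (30)
  00110  (6)
  01000  (8)
  00010  (2)
  10111  (23)
  -----
  00101  (5)
The overall nim-sum is X = 5. A heap of size p has a winning move iff p XOR X < p (reduce it to p XOR X).
  30: 30 XOR 5 = 27 < 30 — winning move (to 27).
  6: 6 XOR 5 = 3 < 6 — winning move (to 3).
  8: 8 XOR 5 = 13 ≥ 8 — no move.
  2: 2 XOR 5 = 7 ≥ 2 — no move.
  23: 23 XOR 5 = 18 < 23 — winning move (to 18).
That gives 3 winning moves.

3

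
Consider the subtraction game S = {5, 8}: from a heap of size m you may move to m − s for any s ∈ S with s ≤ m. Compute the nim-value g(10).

2

Grundy values for subtraction set {5, 8}:
k:     0  1  2  3  4  5  6  7  8  9 10
g(k):  0  0  0  0  0  1  1  1  1  1  2
So g(10) = 2.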